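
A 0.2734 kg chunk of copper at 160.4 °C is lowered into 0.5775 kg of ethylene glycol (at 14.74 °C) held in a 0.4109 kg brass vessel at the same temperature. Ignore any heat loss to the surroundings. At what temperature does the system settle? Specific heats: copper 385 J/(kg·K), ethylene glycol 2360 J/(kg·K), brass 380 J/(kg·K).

T_f ≈ 24.2 °C

Net heat exchanged in the isolated system is zero:
0.2734×385×(T − 160.4) + 0.5775×2360×(T − 14.74) + 0.4109×380×(T − 14.74) = 0
105.26(T − 160.4) + 1362.9(T − 14.74) + 156.14(T − 14.74) = 0
(105.26 + 1362.9 + 156.14) T = 105.26×160.4 + 1362.9×14.74 + 156.14×14.74
T = 39274 / 1624.3 = 24.2 °C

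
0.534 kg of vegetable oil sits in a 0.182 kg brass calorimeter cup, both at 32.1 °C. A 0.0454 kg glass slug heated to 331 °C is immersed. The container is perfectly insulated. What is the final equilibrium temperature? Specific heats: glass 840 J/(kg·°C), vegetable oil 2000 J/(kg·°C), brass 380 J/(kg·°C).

Net heat exchanged in the isolated system is zero:
0.0454×840×(T − 331) + 0.534×2000×(T − 32.1) + 0.182×380×(T − 32.1) = 0
38.14(T − 331) + 1068(T − 32.1) + 69.16(T − 32.1) = 0
(38.14 + 1068 + 69.16) T = 38.14×331 + 1068×32.1 + 69.16×32.1
T ≈ 41.80 °C

T_f ≈ 41.8 °C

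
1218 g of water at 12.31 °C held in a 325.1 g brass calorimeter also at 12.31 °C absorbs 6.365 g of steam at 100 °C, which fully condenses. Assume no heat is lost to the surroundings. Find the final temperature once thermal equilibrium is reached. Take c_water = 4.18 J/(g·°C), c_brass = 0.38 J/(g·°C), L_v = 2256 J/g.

Heat gained plus heat lost sum to zero:
condense steam: −6.365×2256 = −14359
  condensed water 100 °C→T: 26.61(T − 100)
  water warms: 1218×4.18×(T − 12.31) = 5091.2(T − 12.31)
  brass cup: 325.1×0.38×(T − 12.31) = 123.54(T − 12.31)
5241.4 T = 14359 + 2660.6 + 64194 = 81214
T ≈ 15.49 °C, under the boiling point, so the assumption holds.

T_f ≈ 15.5 °C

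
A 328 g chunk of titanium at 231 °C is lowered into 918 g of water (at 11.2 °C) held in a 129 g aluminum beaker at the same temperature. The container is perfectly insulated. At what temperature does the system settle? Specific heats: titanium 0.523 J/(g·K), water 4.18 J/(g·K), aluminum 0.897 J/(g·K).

T_f ≈ 20.3 °C

T_f is the heat-capacity-weighted average of the initial temperatures:
T_f = (171.54*231 + 3837.2*11.2 + 115.71*11.2) / (171.54 + 3837.2 + 115.71)
    = 83900 / 4124.5 ≈ 20.34 °C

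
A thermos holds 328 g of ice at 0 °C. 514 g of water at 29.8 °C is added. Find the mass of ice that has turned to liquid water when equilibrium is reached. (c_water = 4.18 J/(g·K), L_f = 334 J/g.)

m_melted ≈ 192 g

Water can give up m c ΔT = 514×4.18×29.8 = 64026 J before reaching 0 °C.
Fully melting the ice requires m_ice L_f = 328×334 = 109552 J.
That's not enough to melt it all — equilibrium is at 0 °C with ice remaining.
Mass melted = 64026/334 ≈ 191.7 g.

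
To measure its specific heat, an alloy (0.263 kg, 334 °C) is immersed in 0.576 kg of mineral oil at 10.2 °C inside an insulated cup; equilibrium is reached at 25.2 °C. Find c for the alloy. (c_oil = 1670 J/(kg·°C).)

c ≈ 178 J/(kg·°C)

m_s c (T_s − T_f) = m_oil c_oil (T_f − T_0):
0.263×c×(334 − 25.2) = 0.576×1670×(25.2 − 10.2)
81.21 c = 14429  ⇒  c ≈ 177.7 J/(kg·°C)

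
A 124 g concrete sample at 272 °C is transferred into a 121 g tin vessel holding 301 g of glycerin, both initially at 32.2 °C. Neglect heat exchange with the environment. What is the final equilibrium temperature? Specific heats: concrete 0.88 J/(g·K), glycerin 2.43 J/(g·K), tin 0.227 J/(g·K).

Let T be the final temperature. ΣQ_i = 0:
124×0.88×(T − 272) + 301×2.43×(T − 32.2) + 121×0.227×(T − 32.2) = 0
109.12(T − 272) + 731.43(T − 32.2) + 27.47(T − 32.2) = 0
868.02 T = 54117
T = 54117 / 868.02 = 62.3 °C

T_f ≈ 62.3 °C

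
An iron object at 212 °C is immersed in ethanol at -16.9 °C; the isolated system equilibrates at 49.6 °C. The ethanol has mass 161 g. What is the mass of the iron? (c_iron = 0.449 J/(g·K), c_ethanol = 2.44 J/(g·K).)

Energy conservation, ΣQ = 0:
m·0.449·(49.6 − 212) + 161·2.44·(49.6 − (-16.9)) = 0
-72.92 m = -26124
m = -26124/-72.92 ≈ 358.3 g

m ≈ 358 g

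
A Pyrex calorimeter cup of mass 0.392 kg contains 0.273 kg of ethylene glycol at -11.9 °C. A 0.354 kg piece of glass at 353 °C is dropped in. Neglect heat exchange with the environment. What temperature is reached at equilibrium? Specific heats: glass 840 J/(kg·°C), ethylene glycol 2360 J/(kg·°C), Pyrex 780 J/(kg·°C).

T_f ≈ 75.1 °C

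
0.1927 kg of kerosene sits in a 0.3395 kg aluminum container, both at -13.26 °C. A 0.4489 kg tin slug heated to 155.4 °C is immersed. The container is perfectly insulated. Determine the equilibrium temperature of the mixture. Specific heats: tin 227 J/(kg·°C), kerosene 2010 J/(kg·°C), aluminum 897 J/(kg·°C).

T_f ≈ 8.4 °C

Setting the total heat transfer to zero:
0.4489×227×(T − 155.4) + 0.1927×2010×(T − (-13.26)) + 0.3395×897×(T − (-13.26)) = 0
(101.9 + 387.33 + 304.53) T = 101.9×155.4 + 387.33×(-13.26) + 304.53×(-13.26)
T ≈ 8.39 °C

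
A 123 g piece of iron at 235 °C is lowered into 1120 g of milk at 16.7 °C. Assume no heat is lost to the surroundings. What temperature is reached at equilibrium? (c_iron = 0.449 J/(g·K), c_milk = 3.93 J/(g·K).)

T_f ≈ 19.4 °C

Net heat exchanged in the isolated system is zero:
123×0.449×(T − 235) + 1120×3.93×(T − 16.7) = 0
55.23(T − 235) + 4401.6(T − 16.7) = 0
4456.8 T = 86485
T = 86485/4456.8 ≈ 19.41 °C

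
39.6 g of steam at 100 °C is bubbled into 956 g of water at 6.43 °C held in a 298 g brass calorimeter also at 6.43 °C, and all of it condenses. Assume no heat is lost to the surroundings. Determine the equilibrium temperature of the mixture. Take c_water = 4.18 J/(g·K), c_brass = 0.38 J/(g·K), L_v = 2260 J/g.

T_f ≈ 31.0 °C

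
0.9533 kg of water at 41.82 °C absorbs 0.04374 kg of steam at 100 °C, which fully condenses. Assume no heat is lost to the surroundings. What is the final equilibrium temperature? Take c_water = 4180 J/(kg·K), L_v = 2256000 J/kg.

Taking heat into each body as positive, Σ m c ΔT = 0:
condense steam: −0.04374×2256000 = −98677
  condensed water 100 °C→T: 182.83(T − 100)
  water warms: 0.9533×4180×(T − 41.82) = 3984.8(T − 41.82)
4167.6 T = 98677 + 18283 + 166644 = 283605
T ≈ 68.05 °C (< 100 °C, so full condensation is consistent).

T_f ≈ 68.0 °C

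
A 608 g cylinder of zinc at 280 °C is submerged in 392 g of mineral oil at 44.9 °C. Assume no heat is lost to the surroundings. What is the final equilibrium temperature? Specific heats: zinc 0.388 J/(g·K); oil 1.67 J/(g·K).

Let T be the final temperature. ΣQ_i = 0:
608·0.388·(T − 280) + 392·1.67·(T − 44.9) = 0
890.54 T = 95446
T = 95446 / 890.54 = 107 °C

T_f ≈ 107.2 °C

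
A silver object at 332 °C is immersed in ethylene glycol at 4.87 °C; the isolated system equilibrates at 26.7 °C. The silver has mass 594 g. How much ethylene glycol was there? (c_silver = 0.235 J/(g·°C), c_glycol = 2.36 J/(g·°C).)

m ≈ 827 g

Energy conservation, ΣQ = 0:
594·0.235·(26.7 − 332) + m·2.36·(26.7 − 4.87) = 0
51.52 m = 42617
m = 42617/51.52 ≈ 827.2 g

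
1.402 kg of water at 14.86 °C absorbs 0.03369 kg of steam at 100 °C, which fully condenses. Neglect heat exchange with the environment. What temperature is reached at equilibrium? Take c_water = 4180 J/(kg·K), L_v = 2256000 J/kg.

Net heat exchanged in the isolated system is zero:
latent heat released on condensation: 0.03369×2256000 = 76005; condensed water 100 °C→T: 140.82(T − 100); original water: 5860.4(T − 14.86)
6001.2 T = 76005 + 14082 + 87085 = 177172
T ≈ 29.52 °C, under the boiling point, so the assumption holds.

T_f ≈ 29.5 °C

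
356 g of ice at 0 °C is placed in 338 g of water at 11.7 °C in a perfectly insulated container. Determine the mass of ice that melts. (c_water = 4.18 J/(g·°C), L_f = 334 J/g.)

Heat available from the water dropping to 0 °C: 338×4.18×11.7 = 16530 J.
Melting all 356 g of ice would need 356×334 = 118904 J.
That's not enough to melt it all — equilibrium is at 0 °C with ice remaining.
Mass melted = 16530/334 ≈ 49.49 g.

m_melted ≈ 49.5 g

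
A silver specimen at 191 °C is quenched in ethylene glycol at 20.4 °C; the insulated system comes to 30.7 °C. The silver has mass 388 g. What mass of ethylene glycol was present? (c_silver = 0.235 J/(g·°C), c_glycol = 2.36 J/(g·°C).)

m ≈ 601 g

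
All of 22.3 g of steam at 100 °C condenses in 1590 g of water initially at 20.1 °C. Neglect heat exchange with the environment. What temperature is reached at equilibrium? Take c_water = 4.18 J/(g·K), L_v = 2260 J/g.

Net heat exchanged in the isolated system is zero:
latent heat released on condensation: 22.3·2260 = 50398
  condensed water 100 °C→T: 93.21(T − 100)
  original water: 6646.2(T − 20.1)
6739.4 T = 50398 + 9321.4 + 133589 = 193308
T ≈ 28.68 °C — below 100 °C, confirming all the steam condensed.

T_f ≈ 28.7 °C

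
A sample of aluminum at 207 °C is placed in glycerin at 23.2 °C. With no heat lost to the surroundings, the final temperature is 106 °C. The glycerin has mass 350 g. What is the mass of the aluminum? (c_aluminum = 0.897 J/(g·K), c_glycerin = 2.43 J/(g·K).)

m ≈ 777 g

Heat lost by the aluminum = heat gained by the glycerin:
m×0.897×(207 − 106) = 350×2.43×(106 − 23.2)
90.6 m = 70421  ⇒  m ≈ 777.3 g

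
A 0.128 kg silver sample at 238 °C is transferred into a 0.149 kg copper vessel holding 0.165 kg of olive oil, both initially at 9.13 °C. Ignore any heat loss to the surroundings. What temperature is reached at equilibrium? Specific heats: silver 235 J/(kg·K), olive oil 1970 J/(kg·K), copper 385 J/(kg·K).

Taking heat into each body as positive, Σ m c ΔT = 0:
0.128*235*(T − 238) + 0.165*1970*(T − 9.13) + 0.149*385*(T − 9.13) = 0
30.08(T − 238) + 325.05(T − 9.13) + 57.36(T − 9.13) = 0
(30.08 + 325.05 + 57.36) T = 30.08*238 + 325.05*9.13 + 57.36*9.13
T ≈ 25.82 °C

T_f ≈ 25.8 °C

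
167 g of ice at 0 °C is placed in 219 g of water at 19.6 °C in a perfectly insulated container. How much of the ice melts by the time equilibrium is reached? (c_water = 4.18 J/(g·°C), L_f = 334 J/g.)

m_melted ≈ 53.7 g

Heat available from the water dropping to 0 °C: 219·4.18·19.6 = 17942 J.
Fully melting the ice requires m_ice L_f = 167·334 = 55778 J.
17942 J < 55778 J, so only part of the ice melts and the system sits at 0 °C.
Mass melted = 17942/334 ≈ 53.72 g.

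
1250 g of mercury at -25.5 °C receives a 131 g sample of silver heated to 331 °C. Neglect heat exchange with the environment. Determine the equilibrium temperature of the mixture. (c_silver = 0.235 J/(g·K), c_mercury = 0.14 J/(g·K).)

T_f ≈ 27.8 °C

Energy conservation, ΣQ = 0:
131·0.235·(T − 331) + 1250·0.14·(T − (-25.5)) = 0
30.78(T − 331) + 175(T − (-25.5)) = 0
205.79 T = 5727.3
T = 5727.3 / 205.79 = 27.8 °C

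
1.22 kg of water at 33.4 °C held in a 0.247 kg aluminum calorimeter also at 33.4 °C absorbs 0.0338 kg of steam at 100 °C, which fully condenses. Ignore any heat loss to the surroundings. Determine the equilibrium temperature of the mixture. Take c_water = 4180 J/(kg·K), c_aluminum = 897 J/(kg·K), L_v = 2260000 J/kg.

T_f ≈ 49.1 °C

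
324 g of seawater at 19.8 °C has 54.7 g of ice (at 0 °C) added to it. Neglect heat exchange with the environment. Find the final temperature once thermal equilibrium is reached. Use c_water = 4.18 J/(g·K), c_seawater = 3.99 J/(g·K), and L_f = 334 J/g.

T_f ≈ 4.8 °C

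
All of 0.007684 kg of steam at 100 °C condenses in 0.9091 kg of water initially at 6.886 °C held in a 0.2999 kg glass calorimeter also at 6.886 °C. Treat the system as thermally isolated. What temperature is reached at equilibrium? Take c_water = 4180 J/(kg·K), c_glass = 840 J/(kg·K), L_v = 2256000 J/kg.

T_f ≈ 11.9 °C

Heat gained plus heat lost sum to zero:
latent heat released on condensation: 0.007684×2256000 = 17335; condensed water 100 °C→T: 32.12(T − 100); water warms: 0.9091×4180×(T − 6.886) = 3800(T − 6.886); glass cup: 0.2999×840×(T − 6.886) = 251.92(T − 6.886)
4084.1 T = 17335 + 3211.9 + 27902 = 48449
T ≈ 11.86 °C — below 100 °C, confirming all the steam condensed.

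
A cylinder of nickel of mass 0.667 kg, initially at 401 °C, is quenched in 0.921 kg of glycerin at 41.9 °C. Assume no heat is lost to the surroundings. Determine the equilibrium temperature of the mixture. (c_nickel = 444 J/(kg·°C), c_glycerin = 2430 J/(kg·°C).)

Setting the total heat transfer to zero:
0.667*444*(T − 401) + 0.921*2430*(T − 41.9) = 0
296.15(T − 401) + 2238(T − 41.9) = 0
2534.2 T = 212529
T = 212529/2534.2 ≈ 83.86 °C

T_f ≈ 83.9 °C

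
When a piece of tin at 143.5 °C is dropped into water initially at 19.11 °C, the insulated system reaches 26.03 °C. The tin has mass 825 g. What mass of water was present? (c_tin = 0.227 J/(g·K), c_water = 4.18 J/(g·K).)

m ≈ 761 g

Heat lost by the tin = heat gained by the water:
825·0.227·(143.5 − 26.03) = m·4.18·(26.03 − 19.11)
28.93 m = 21999  ⇒  m ≈ 760.5 g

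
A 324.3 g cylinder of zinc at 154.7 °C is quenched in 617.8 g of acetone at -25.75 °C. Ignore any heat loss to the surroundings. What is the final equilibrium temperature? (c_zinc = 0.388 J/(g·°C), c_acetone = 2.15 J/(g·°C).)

Set heat shed by the hot body equal to heat absorbed by the cold body:
324.3·0.388·(154.7 − T) = 617.8·2.15·(T − (-25.75))
125.83(154.7 − T) = 1328.3(T − (-25.75))
1454.1 T = -14737  ⇒  T ≈ -10.14 °C

T_f ≈ -10.1 °C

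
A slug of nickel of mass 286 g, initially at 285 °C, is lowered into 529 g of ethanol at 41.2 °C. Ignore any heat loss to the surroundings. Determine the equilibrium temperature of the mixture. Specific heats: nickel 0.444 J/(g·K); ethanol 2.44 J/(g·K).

Heat gained plus heat lost sum to zero:
286·0.444·(T − 285) + 529·2.44·(T − 41.2) = 0
126.98(T − 285) + 1290.8(T − 41.2) = 0
(126.98 + 1290.8) T = 126.98·285 + 1290.8·41.2
T = 89370/1417.7 ≈ 63.04 °C

T_f ≈ 63.0 °C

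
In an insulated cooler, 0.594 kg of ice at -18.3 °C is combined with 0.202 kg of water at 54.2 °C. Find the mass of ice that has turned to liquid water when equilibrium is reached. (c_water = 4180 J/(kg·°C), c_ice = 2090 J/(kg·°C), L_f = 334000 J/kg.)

Water can give up m c ΔT = 0.202×4180×54.2 = 45764 J before reaching 0 °C.
Of that, 0.594×2090×18.3 = 22719 J goes to bring the ice to 0 °C, leaving 23046 J.
Fully melting the ice requires m_ice L_f = 0.594×334000 = 198396 J.
That's not enough to melt it all — equilibrium is at 0 °C with ice remaining.
m_melt = 23046 / L_f = 0.069 kg.

m_melted ≈ 0.069 kg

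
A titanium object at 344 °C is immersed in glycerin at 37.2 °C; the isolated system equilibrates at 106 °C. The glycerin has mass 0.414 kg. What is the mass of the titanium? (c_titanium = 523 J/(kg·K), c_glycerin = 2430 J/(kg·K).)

Conservation of energy gives ΣQ = 0:
m·523·(106 − 344) + 0.414·2430·(106 − 37.2) = 0
-124474 m = -69214
m = -69214/-124474 ≈ 0.5561 kg

m ≈ 0.556 kg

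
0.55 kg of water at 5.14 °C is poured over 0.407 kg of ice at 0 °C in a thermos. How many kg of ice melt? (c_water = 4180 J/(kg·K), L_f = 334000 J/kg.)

m_melted ≈ 0.0354 kg

Heat available from the water dropping to 0 °C: 0.55×4180×5.14 = 11817 J.
Fully melting the ice requires m_ice L_f = 0.407×334000 = 135938 J.
11817 J < 135938 J, so only part of the ice melts and the system sits at 0 °C.
m_melt = 11817 / L_f = 0.03538 kg.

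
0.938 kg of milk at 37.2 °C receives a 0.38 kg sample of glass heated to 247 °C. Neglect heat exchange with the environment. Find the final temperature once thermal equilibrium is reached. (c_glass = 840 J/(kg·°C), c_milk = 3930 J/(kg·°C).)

T_f ≈ 53.9 °C

Conservation of energy gives ΣQ = 0:
0.38·840·(T − 247) + 0.938·3930·(T − 37.2) = 0
319.2(T − 247) + 3686.3(T − 37.2) = 0
4005.5 T = 215974
T = 215974 / 4005.5 = 53.9 °C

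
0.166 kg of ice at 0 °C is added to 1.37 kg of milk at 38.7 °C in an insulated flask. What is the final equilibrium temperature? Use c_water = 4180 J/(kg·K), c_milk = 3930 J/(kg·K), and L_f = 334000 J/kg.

Setting the total heat transfer to zero:
latent heat to melt: 0.166×334000 = 55444; meltwater 0→T: 0.166×4180×T = 693.88 T; milk cools: 1.37×3930×(T − 38.7) = 5384.1(T − 38.7)
6078 T = 208365 − 55444 = 152921
T ≈ 25.16 °C (positive, so assuming full melt was valid).

T_f ≈ 25.2 °C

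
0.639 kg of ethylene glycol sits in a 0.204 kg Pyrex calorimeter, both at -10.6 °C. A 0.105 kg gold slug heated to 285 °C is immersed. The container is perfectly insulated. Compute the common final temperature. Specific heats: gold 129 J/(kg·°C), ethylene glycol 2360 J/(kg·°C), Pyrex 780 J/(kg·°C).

T_f is the heat-capacity-weighted average of the initial temperatures:
T_f = (13.54*285 + 1508*(-10.6) + 159.12*(-10.6)) / (13.54 + 1508 + 159.12)
    = -13812 / 1680.7 ≈ -8.22 °C

T_f ≈ -8.2 °C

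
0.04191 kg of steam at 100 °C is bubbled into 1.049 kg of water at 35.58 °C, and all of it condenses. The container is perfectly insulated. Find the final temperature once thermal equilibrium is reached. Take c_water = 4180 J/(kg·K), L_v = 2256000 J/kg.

Energy conservation, ΣQ = 0:
steam→water at 100 °C releases m L_v = 0.04191·2256000 = 94549
  condensed water 100 °C→T: 175.18(T − 100)
  original water: 4384.8(T − 35.58)
4560 T = 94549 + 17518 + 156012 = 268079
T ≈ 58.79 °C (< 100 °C, so full condensation is consistent).

T_f ≈ 58.8 °C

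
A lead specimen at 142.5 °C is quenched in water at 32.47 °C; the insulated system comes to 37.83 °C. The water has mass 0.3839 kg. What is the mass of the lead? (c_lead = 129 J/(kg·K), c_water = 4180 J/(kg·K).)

|Q_lead| = |Q_water|:
m·129·(142.5 − 37.83) = 0.3839·4180·(37.83 − 32.47)
13502 m = 8601.2  ⇒  m ≈ 0.637 kg

m ≈ 0.637 kg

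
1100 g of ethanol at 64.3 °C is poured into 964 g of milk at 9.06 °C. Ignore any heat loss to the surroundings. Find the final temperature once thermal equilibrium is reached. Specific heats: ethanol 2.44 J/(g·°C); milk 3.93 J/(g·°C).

T_f ≈ 32.0 °C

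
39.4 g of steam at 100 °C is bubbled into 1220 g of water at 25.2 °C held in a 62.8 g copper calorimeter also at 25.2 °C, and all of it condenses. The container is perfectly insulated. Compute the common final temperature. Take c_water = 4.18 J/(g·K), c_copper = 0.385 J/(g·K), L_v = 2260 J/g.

T_f ≈ 44.4 °C

Taking heat into each body as positive, Σ m c ΔT = 0:
condense steam: −39.4×2260 = −89044; condensed water 100 °C→T: 164.69(T − 100); water warms: 1220×4.18×(T − 25.2) = 5099.6(T − 25.2); cup: 24.18(T − 25.2)
5288.5 T = 89044 + 16469 + 129119 = 234632
T ≈ 44.37 °C — below 100 °C, confirming all the steam condensed.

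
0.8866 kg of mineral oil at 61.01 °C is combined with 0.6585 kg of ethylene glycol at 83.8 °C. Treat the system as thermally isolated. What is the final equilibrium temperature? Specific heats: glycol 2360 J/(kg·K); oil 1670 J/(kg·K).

T_f ≈ 72.7 °C

Heat lost by the glycol equals heat gained by the oil:
0.6585×2360×(83.8 − T) = 0.8866×1670×(T − 61.01)
1554.1(83.8 − T) = 1480.6(T − 61.01)
3034.7 T = 220563  ⇒  T ≈ 72.68 °C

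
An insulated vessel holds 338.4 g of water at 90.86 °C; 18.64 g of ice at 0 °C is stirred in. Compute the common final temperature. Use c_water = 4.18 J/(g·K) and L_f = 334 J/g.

Taking heat into each body as positive, Σ m c ΔT = 0:
fusion: m_ice L_f = 18.64×334 = 6225.8; meltwater 0→T: 18.64×4.18×T = 77.92 T; water: 1414.5(T − 90.86)
1492.4 T = 128523 − 6225.8 = 122297
T ≈ 81.94 °C. Since T > 0 °C, the all-ice-melts assumption holds.

T_f ≈ 81.9 °C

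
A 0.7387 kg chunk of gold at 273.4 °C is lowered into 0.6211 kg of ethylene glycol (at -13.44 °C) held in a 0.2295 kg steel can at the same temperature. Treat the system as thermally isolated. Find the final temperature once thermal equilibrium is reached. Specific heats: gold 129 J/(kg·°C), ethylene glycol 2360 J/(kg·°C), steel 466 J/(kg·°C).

Net heat exchanged in the isolated system is zero:
0.7387×129×(T − 273.4) + 0.6211×2360×(T − (-13.44)) + 0.2295×466×(T − (-13.44)) = 0
1668 T = 4915.2
T = 4915.2 / 1668 = 2.95 °C

T_f ≈ 2.9 °C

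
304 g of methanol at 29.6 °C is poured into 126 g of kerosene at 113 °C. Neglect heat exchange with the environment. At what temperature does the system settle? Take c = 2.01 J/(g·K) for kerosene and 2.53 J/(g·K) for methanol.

Heat gained plus heat lost sum to zero:
126·2.01·(T − 113) + 304·2.53·(T − 29.6) = 0
253.26(T − 113) + 769.12(T − 29.6) = 0
(253.26 + 769.12) T = 253.26·113 + 769.12·29.6
T = 51384/1022.4 ≈ 50.26 °C

T_f ≈ 50.3 °C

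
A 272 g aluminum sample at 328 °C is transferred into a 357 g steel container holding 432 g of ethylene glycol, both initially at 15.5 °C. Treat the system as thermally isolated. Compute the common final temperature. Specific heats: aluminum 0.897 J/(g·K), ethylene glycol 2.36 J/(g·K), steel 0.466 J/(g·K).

T_f ≈ 68.8 °C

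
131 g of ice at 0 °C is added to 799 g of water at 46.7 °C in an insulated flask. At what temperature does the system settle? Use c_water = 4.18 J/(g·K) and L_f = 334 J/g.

Energy balance with sensible and latent terms:
melt ice: 131·334 = 43754
  meltwater 0→T: 131·4.18·T = 547.58 T
  water cools: 799·4.18·(T − 46.7) = 3339.8(T − 46.7)
3887.4 T = 155970 − 43754 = 112216
T ≈ 28.87 °C — above 0 °C, consistent with complete melting.

T_f ≈ 28.9 °C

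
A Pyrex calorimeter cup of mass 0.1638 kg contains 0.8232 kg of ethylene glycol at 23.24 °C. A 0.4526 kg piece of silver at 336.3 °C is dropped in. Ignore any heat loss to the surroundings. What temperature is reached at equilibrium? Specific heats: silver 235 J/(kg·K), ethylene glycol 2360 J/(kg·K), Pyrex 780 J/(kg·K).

Energy conservation, ΣQ = 0:
0.4526*235*(T − 336.3) + 0.8232*2360*(T − 23.24) + 0.1638*780*(T − 23.24) = 0
106.36(T − 336.3) + 1942.8(T − 23.24) + 127.76(T − 23.24) = 0
(106.36 + 1942.8 + 127.76) T = 106.36*336.3 + 1942.8*23.24 + 127.76*23.24
T = 83888 / 2176.9 = 38.5 °C

T_f ≈ 38.5 °C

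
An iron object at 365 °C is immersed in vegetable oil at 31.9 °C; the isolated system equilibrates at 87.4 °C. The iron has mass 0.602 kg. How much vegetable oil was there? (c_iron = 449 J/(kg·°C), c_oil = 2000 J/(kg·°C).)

Heat gained plus heat lost sum to zero:
0.602·449·(87.4 − 365) + m·2000·(87.4 − 31.9) = 0
111000 m = 75035
m = 75035/111000 ≈ 0.676 kg

m ≈ 0.676 kg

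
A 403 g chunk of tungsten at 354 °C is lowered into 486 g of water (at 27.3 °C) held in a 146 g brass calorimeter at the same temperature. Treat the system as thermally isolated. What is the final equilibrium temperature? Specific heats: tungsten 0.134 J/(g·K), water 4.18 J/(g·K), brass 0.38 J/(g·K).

T_f ≈ 35.5 °C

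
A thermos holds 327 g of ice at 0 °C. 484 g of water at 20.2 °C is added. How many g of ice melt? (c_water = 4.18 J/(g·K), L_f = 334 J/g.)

m_melted ≈ 122 g

Heat available from the water dropping to 0 °C: 484×4.18×20.2 = 40867 J.
To melt every bit of ice: 327×334 = 109218 J.
That's not enough to melt it all — equilibrium is at 0 °C with ice remaining.
Mass melted = 40867/334 ≈ 122.4 g.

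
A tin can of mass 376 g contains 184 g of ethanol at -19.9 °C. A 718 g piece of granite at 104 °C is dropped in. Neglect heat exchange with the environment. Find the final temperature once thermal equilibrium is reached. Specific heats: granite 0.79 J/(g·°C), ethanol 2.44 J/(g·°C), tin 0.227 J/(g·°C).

Heat gained plus heat lost sum to zero:
718·0.79·(T − 104) + 184·2.44·(T − (-19.9)) + 376·0.227·(T − (-19.9)) = 0
567.22(T − 104) + 448.96(T − (-19.9)) + 85.35(T − (-19.9)) = 0
1101.5 T = 48358
T = 48358 / 1101.5 = 43.9 °C

T_f ≈ 43.9 °C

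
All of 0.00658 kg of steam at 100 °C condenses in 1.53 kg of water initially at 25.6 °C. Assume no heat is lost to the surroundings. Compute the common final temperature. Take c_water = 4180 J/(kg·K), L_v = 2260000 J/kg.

Let T be the final temperature. ΣQ_i = 0:
condense steam: −0.00658·2260000 = −14871
  condensate cools 100→T: 0.00658·4180·(T − 100) = 27.5(T − 100)
  water warms: 1.53·4180·(T − 25.6) = 6395.4(T − 25.6)
6422.9 T = 14871 + 2750.4 + 163722 = 181343
T ≈ 28.23 °C, under the boiling point, so the assumption holds.

T_f ≈ 28.2 °C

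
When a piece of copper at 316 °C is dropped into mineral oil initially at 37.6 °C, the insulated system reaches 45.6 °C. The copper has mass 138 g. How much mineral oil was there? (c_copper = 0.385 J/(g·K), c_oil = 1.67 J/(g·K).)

m ≈ 1080 g

|Q_copper| = |Q_oil|:
138·0.385·(316 − 45.6) = m·1.67·(45.6 − 37.6)
13.36 m = 14366  ⇒  m ≈ 1075 g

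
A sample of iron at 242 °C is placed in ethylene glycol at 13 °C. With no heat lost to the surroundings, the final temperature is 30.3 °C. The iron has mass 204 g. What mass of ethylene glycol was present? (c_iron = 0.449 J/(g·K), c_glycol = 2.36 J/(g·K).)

Let T be the final temperature. ΣQ_i = 0:
204·0.449·(30.3 − 242) + m·2.36·(30.3 − 13) = 0
40.83 m = 19391
m = 19391/40.83 ≈ 474.9 g

m ≈ 475 g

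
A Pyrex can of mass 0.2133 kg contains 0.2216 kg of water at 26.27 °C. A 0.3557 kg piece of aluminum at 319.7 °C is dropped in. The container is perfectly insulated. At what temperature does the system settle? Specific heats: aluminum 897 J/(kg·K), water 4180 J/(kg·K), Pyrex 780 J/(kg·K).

Energy conservation, ΣQ = 0:
0.3557*897*(T − 319.7) + 0.2216*4180*(T − 26.27) + 0.2133*780*(T − 26.27) = 0
319.06(T − 319.7) + 926.29(T − 26.27) + 166.37(T − 26.27) = 0
1411.7 T = 130709
T = 130709/1411.7 ≈ 92.59 °C

T_f ≈ 92.6 °C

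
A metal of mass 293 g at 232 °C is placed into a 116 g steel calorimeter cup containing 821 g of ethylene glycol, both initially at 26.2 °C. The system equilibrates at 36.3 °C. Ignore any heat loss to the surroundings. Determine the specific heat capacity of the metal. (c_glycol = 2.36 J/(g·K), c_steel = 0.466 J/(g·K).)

c ≈ 0.351 J/(g·K)

Let T be the final temperature. ΣQ_i = 0:
293×c×(36.3 − 232) + 821×2.36×(36.3 − 26.2) + 116×0.466×(36.3 − 26.2) = 0
-57340 c = -20115
c = -20115/-57340 ≈ 0.3508 J/(g·K)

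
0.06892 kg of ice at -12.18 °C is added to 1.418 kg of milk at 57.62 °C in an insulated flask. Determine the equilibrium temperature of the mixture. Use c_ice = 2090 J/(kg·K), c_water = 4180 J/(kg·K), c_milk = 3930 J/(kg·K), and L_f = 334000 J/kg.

T_f ≈ 50.6 °C

Sum of m c ΔT and latent-heat terms is zero:
ice -12.18→0 °C: 0.06892·2090·12.18 = 1754.4
  melt ice: 0.06892·334000 = 23019
  warm the meltwater: 288.09 T
  milk cools: 1.418·3930·(T − 57.62) = 5572.7(T − 57.62)
5860.8 T = 321101 − 24774 = 296328
T ≈ 50.56 °C (positive, so assuming full melt was valid).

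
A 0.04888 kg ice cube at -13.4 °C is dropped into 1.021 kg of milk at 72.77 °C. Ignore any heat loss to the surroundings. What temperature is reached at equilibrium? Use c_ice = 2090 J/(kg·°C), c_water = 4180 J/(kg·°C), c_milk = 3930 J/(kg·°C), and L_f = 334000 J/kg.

Taking heat into each body as positive, Σ m c ΔT = 0:
warm ice to 0 °C: 0.04888×2090×(0 − (-13.4)) = 1368.9; latent heat to melt: 0.04888×334000 = 16326; warm the meltwater: 204.32 T; milk: 4012.5(T − 72.77)
4216.8 T = 291992 − 17695 = 274297
T ≈ 65.05 °C — above 0 °C, consistent with complete melting.

T_f ≈ 65.0 °C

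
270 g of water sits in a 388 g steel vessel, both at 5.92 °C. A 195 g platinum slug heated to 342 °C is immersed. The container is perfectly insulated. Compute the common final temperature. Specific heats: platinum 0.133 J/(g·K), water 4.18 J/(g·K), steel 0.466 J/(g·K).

Let T be the final temperature. ΣQ_i = 0:
195×0.133×(T − 342) + 270×4.18×(T − 5.92) + 388×0.466×(T − 5.92) = 0
1335.3 T = 16621
T ≈ 12.45 °C

T_f ≈ 12.4 °C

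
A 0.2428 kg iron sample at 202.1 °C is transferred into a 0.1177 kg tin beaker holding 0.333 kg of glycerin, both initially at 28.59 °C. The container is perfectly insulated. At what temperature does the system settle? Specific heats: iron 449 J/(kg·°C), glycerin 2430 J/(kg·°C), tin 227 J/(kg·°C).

Setting the total heat transfer to zero:
0.2428*449*(T − 202.1) + 0.333*2430*(T − 28.59) + 0.1177*227*(T − 28.59) = 0
109.02(T − 202.1) + 809.19(T − 28.59) + 26.72(T − 28.59) = 0
944.93 T = 45931
T ≈ 48.61 °C

T_f ≈ 48.6 °C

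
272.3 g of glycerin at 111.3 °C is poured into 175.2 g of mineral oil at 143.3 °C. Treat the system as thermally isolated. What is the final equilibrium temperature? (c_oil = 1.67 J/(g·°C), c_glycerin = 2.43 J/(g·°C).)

T_f ≈ 121.1 °C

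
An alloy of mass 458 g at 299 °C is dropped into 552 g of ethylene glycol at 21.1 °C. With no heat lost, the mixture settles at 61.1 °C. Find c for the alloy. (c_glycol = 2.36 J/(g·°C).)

c ≈ 0.478 J/(g·°C)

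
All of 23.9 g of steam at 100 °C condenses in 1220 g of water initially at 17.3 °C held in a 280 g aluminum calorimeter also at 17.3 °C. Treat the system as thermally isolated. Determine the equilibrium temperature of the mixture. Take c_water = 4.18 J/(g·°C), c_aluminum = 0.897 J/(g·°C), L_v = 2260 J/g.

T_f ≈ 28.7 °C

Heat gained plus heat lost sum to zero:
condense steam: −23.9×2260 = −54014; condensed water 100 °C→T: 99.9(T − 100); original water: 5099.6(T − 17.3); aluminum cup: 280×0.897×(T − 17.3) = 251.16(T − 17.3)
5450.7 T = 54014 + 9990.2 + 92568 = 156572
T ≈ 28.73 °C (< 100 °C, so full condensation is consistent).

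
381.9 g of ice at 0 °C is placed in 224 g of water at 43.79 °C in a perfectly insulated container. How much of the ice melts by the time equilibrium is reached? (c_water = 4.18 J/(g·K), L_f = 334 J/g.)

m_melted ≈ 123 g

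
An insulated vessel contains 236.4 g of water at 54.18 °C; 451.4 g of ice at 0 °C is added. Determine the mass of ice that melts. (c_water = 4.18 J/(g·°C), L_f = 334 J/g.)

Cooling the water to 0 °C releases 236.4×4.18×54.18 = 53538 J.
Fully melting the ice requires m_ice L_f = 451.4×334 = 150768 J.
53538 J < 150768 J, so only part of the ice melts and the system sits at 0 °C.
m_melted×334 = 53538  ⇒  m_melted ≈ 160.3 g.

m_melted ≈ 160 g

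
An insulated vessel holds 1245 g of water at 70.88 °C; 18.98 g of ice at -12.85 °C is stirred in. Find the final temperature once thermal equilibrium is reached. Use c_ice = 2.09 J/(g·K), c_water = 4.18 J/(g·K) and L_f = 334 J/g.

Taking heat into each body as positive, Σ m c ΔT = 0:
ice -12.85→0 °C: 18.98×2.09×12.85 = 509.74
  melt ice: 18.98×334 = 6339.3
  warm the meltwater: 79.34 T
  water: 5204.1(T − 70.88)
5283.4 T = 368867 − 6849.1 = 362018
T ≈ 68.52 °C — above 0 °C, consistent with complete melting.

T_f ≈ 68.5 °C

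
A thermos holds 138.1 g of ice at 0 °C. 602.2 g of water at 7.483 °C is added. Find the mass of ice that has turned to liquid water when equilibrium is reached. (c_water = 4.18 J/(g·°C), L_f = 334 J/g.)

Water can give up m c ΔT = 602.2×4.18×7.483 = 18836 J before reaching 0 °C.
Fully melting the ice requires m_ice L_f = 138.1×334 = 46125 J.
That's not enough to melt it all — equilibrium is at 0 °C with ice remaining.
Mass melted = 18836/334 ≈ 56.4 g.

m_melted ≈ 56.4 g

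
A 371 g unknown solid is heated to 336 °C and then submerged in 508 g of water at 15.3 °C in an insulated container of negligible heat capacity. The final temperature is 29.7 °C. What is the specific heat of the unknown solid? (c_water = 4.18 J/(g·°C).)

Let T be the final temperature. ΣQ_i = 0:
371·c·(29.7 − 336) + 508·4.18·(29.7 − 15.3) = 0
-113637 c = -30578
c = -30578/-113637 ≈ 0.2691 J/(g·°C)

c ≈ 0.269 J/(g·°C)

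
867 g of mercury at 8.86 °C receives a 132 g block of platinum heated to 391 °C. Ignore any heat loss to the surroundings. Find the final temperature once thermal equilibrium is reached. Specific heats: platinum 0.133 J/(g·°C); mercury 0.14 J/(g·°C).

T_f ≈ 57.1 °C

Set heat shed by the hot body equal to heat absorbed by the cold body:
132*0.133*(391 − T) = 867*0.14*(T − 8.86)
17.56(391 − T) = 121.38(T − 8.86)
138.94 T = 7939.8  ⇒  T ≈ 57.15 °C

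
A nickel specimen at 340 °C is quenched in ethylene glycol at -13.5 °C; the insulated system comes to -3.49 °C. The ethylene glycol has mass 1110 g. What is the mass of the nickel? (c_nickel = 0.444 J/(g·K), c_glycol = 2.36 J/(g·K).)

Setting the total heat transfer to zero:
m·0.444·(-3.49 − 340) + 1110·2.36·(-3.49 − (-13.5)) = 0
-152.51 m = -26222
m = -26222/-152.51 ≈ 171.9 g

m ≈ 172 g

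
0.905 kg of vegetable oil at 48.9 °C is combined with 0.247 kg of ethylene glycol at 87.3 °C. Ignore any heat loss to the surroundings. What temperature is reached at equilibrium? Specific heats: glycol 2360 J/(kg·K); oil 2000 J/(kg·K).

T_f ≈ 58.3 °C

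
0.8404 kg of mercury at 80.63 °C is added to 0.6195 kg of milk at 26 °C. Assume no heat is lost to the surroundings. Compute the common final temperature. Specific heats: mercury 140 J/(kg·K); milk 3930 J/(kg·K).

Set heat shed by the hot body equal to heat absorbed by the cold body:
0.8404·140·(80.63 − T) = 0.6195·3930·(T − 26)
117.66(80.63 − T) = 2434.6(T − 26)
2552.3 T = 72787  ⇒  T ≈ 28.52 °C

T_f ≈ 28.5 °C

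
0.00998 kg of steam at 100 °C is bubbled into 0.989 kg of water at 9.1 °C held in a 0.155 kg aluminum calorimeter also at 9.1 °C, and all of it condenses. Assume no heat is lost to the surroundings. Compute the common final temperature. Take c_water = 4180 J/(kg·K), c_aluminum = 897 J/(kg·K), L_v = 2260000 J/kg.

Conservation of energy gives ΣQ = 0:
latent heat released on condensation: 0.00998×2260000 = 22555; condensate cools 100→T: 0.00998×4180×(T − 100) = 41.72(T − 100); original water: 4134(T − 9.1); aluminum cup: 0.155×897×(T − 9.1) = 139.03(T − 9.1)
4314.8 T = 22555 + 4171.6 + 38885 = 65611
T ≈ 15.21 °C (< 100 °C, so full condensation is consistent).

T_f ≈ 15.2 °C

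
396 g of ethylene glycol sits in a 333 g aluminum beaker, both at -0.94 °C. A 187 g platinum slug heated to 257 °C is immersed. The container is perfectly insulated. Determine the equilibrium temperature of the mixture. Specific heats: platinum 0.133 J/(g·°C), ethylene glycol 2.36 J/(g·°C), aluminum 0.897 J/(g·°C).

Conservation of energy gives ΣQ = 0:
187*0.133*(T − 257) + 396*2.36*(T − (-0.94)) + 333*0.897*(T − (-0.94)) = 0
(24.87 + 934.56 + 298.7) T = 24.87*257 + 934.56*(-0.94) + 298.7*(-0.94)
T = 5232.6/1258.1 ≈ 4.16 °C

T_f ≈ 4.2 °C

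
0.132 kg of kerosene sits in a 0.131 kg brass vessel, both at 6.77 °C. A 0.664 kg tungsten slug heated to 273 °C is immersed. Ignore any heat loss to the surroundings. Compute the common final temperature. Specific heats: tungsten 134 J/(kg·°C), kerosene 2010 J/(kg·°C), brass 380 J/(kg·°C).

T_f ≈ 65.4 °C

Conservation of energy gives ΣQ = 0:
0.664*134*(T − 273) + 0.132*2010*(T − 6.77) + 0.131*380*(T − 6.77) = 0
88.98(T − 273) + 265.32(T − 6.77) + 49.78(T − 6.77) = 0
404.08 T = 26424
T = 26424 / 404.08 = 65.4 °C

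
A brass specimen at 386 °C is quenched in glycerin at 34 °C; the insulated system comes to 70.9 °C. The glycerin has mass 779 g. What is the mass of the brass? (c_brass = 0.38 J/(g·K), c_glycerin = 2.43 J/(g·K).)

m ≈ 583 g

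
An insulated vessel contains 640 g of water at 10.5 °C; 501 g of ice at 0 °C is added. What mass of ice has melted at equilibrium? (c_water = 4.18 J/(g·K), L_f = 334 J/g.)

m_melted ≈ 84.1 g

Heat available from the water dropping to 0 °C: 640·4.18·10.5 = 28090 J.
Melting all 501 g of ice would need 501·334 = 167334 J.
28090 J < 167334 J, so only part of the ice melts and the system sits at 0 °C.
m_melted·334 = 28090  ⇒  m_melted ≈ 84.1 g.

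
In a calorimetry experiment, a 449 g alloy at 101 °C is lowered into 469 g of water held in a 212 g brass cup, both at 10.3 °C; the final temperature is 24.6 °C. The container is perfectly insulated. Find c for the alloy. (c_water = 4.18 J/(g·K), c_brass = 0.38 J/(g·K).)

Heat gained plus heat lost sum to zero:
449·c·(24.6 − 101) + 469·4.18·(24.6 − 10.3) + 212·0.38·(24.6 − 10.3) = 0
-34304 c = -29186
c = -29186/-34304 ≈ 0.8508 J/(g·K)

c ≈ 0.851 J/(g·K)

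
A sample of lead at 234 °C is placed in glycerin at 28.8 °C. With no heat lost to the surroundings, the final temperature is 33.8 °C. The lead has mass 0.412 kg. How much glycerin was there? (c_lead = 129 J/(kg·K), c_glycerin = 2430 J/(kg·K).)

m ≈ 0.876 kg

Let T be the final temperature. ΣQ_i = 0:
0.412·129·(33.8 − 234) + m·2430·(33.8 − 28.8) = 0
12150 m = 10640
m = 10640/12150 ≈ 0.8757 kg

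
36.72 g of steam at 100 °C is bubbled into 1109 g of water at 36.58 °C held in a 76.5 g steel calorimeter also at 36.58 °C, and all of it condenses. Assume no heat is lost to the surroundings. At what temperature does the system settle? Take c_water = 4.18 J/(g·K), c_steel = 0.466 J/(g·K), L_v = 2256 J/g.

T_f ≈ 55.8 °C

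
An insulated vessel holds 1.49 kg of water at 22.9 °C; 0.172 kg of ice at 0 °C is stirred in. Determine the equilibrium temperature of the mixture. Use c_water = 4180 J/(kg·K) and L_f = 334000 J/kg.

Taking heat into each body as positive, Σ m c ΔT = 0:
latent heat to melt: 0.172·334000 = 57448; warm the meltwater: 718.96 T; water: 6228.2(T − 22.9)
6947.2 T = 142626 − 57448 = 85178
T ≈ 12.26 °C (positive, so assuming full melt was valid).

T_f ≈ 12.3 °C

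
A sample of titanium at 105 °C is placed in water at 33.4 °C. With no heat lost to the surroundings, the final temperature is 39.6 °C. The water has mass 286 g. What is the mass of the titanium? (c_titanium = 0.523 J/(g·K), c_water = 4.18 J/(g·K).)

Net heat exchanged in the isolated system is zero:
m·0.523·(39.6 − 105) + 286·4.18·(39.6 − 33.4) = 0
-34.2 m = -7412
m = -7412/-34.2 ≈ 216.7 g

m ≈ 217 g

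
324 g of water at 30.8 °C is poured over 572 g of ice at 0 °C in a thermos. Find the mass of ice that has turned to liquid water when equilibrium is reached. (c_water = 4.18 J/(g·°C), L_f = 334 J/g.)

m_melted ≈ 125 g

Cooling the water to 0 °C releases 324×4.18×30.8 = 41713 J.
To melt every bit of ice: 572×334 = 191048 J.
That's not enough to melt it all — equilibrium is at 0 °C with ice remaining.
m_melted×334 = 41713  ⇒  m_melted ≈ 124.9 g.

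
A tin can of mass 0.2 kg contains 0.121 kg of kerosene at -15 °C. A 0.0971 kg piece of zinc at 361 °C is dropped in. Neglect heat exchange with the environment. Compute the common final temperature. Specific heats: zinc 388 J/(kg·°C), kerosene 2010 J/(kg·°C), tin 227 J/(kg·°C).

With ΣQ=0 the equilibrium temperature is the m·c-weighted mean:
T_f = (37.67·361 + 243.21·(-15) + 45.4·(-15)) / (37.67 + 243.21 + 45.4)
    = 9271.5 / 326.28 ≈ 28.42 °C

T_f ≈ 28.4 °C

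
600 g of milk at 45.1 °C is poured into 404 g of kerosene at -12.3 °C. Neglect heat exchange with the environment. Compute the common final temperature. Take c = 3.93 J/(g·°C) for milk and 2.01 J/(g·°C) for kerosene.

Conservation of energy gives ΣQ = 0:
600·3.93·(T − 45.1) + 404·2.01·(T − (-12.3)) = 0
2358(T − 45.1) + 812.04(T − (-12.3)) = 0
3170 T = 96358
T = 96358 / 3170 = 30.4 °C

T_f ≈ 30.4 °C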